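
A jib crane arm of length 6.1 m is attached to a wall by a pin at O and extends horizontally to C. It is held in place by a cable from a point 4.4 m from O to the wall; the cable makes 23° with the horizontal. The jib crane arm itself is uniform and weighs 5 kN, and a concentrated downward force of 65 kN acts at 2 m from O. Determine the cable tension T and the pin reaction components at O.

T = 84.49 kN, O_x = 77.77 kN, O_y = 36.99 kN

ΣM about O: T·sin23°·4.4 − 5·3.05 − 65·2 = 0 → T = 145.25/(4.4·0.390731) = 84.4862 ≈ 84.49 kN.
ΣF_x = 0: O_x − T·cos23° = 0 → O_x = 84.4862 × 0.920505 = 77.77 kN.
ΣF_y = 0: O_y + T·sin23° − 5 − 65 = 0 → O_y = 70 − 84.4862 × 0.390731 = 36.99 kN.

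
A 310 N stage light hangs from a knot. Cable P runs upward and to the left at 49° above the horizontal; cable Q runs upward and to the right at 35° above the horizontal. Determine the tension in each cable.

ΣF_x = 0: −T_P·cos49° + T_Q·cos35° = 0 → T_Q = 0.8009·T_P.
ΣF_y = 0: T_P·sin49° + T_Q·sin35° = 310.
Substitute: T_P·(0.75471 + 0.8009·0.573576) = 310 → T_P = 255.336 ≈ 255.3 N.
Then T_Q = 0.8009 × 255.336 = 204.5 N.

T_P = 255.3 N, T_Q = 204.5 N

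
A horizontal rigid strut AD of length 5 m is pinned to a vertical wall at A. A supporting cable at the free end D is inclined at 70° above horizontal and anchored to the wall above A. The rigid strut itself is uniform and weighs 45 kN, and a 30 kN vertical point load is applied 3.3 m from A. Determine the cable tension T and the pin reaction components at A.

T = 45.01 kN, A_x = 15.40 kN, A_y = 32.70 kN

ΣM about A: T·sin70°·5 − 45·2.5 − 30·3.3 = 0 → T = 211.5/(5·0.939693) = 45.0147 ≈ 45.01 kN.
ΣF_x = 0: A_x − T·cos70° = 0 → A_x = 45.0147 × 0.34202 = 15.40 kN.
ΣF_y = 0: A_y + T·sin70° − 45 − 30 = 0 → A_y = 75 − 45.0147 × 0.939693 = 32.70 kN.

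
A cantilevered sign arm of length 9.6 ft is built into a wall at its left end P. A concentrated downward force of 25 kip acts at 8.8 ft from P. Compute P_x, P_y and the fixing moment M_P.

ΣF_x = 0: P_x = 0.
ΣF_y = 0: P_y − 25 = 0 → P_y = 25.00 kip.
ΣM about P: M_P − 25·8.8 = 0 → M_P = 220.0 kip·ft.

P_x = 0, P_y = 25.00 kip, M_P = 220.0 kip·ft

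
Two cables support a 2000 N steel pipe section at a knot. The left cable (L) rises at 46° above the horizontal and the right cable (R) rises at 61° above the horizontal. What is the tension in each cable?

ΣF_x = 0: −T_L·cos46° + T_R·cos61° = 0 → T_R = 1.43285·T_L.
ΣF_y = 0: T_L·sin46° + T_R·sin61° = 2000.
Substitute: T_L·(0.71934 + 1.43285·0.87462) = 2000 → T_L = 1013.92 ≈ 1014 N.
Then T_R = 1.43285 × 1013.92 = 1453 N.

T_L = 1014 N, T_R = 1453 N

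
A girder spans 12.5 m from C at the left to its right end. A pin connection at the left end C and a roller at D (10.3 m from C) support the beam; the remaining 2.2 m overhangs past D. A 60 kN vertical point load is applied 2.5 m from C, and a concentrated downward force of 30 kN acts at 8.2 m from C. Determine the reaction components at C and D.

C_x = 0, C_y = 51.55 kN, D_y = 38.45 kN

Taking moments about C: D_y·10.3 − 60·2.5 − 30·8.2 = 0 → D_y = 396/10.3 = 38.4466 ≈ 38.45 kN.
ΣF_y = 0: C_y + 38.4466 − 60 − 30 = 0 → C_y = 51.55 kN.
ΣF_x = 0: no horizontal applied forces, so C_x = 0.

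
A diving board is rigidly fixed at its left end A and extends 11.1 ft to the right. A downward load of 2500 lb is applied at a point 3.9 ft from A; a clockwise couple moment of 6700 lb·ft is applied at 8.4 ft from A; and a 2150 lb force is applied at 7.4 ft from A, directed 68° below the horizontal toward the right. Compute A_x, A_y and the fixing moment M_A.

A_x = -805.4 lb, A_y = 4493 lb, M_A = 31200 lb·ft

ΣF_x = 0: A_x + 2150·cos68° = 0 → A_x = -805.4 lb.
ΣF_y = 0: A_y − 2500 − 2150·sin68° = 0 → A_y = 4493 lb.
ΣM about A: M_A − 2500·3.9 − 6700 − 2150·sin68°·7.4 = 0 → M_A = 31200 lb·ft.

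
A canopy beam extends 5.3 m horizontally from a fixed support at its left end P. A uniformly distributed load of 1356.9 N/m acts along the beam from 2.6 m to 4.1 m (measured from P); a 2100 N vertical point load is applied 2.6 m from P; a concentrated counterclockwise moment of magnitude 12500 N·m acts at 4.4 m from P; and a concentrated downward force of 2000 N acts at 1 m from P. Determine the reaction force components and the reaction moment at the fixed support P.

P_x = 0, P_y = 6135 N, M_P = 1778 N·m

Resultant of the distributed load: 1356.9 × 1.5 = 2035.35 N at 3.35 m from P.
ΣF_x = 0: P_x = 0.
ΣF_y = 0: P_y − 1356.9·1.5 − 2100 − 2000 = 0 → P_y = 6135 N.
ΣM about P: M_P − (1356.9·1.5)·3.35 − 2100·2.6 + 12500 − 2000·1 = 0 → M_P = 1778 N·m.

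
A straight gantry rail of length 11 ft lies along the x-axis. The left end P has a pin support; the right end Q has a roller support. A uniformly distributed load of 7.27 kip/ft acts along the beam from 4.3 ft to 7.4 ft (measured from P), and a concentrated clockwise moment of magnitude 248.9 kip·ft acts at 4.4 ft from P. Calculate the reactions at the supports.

Resultant of the distributed load: 7.27 × 3.1 = 22.537 kip at 5.85 ft from P.
ΣM about P: Q_y·11 − (7.27·3.1)·5.85 − 248.9 = 0 → Q_y = 380.74145/11 = 34.6129 ≈ 34.61 kip.
ΣF_y = 0: P_y + 34.6129 − 7.27·3.1 = 0 → P_y = -12.08 kip.
ΣF_x = 0: no horizontal applied forces, so P_x = 0.

P_x = 0, P_y = -12.08 kip, Q_y = 34.61 kip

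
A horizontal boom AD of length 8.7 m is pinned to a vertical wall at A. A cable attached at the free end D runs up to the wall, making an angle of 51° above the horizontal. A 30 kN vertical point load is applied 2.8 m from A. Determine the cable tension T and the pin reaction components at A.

ΣM about A: T·sin51°·8.7 − 30·2.8 = 0 → T = 84/(8.7·0.777146) = 12.4239 ≈ 12.42 kN.
ΣF_x = 0: A_x − T·cos51° = 0 → A_x = 12.4239 × 0.62932 = 7.819 kN.
ΣF_y = 0: A_y + T·sin51° − 30 = 0 → A_y = 30 − 12.4239 × 0.777146 = 20.34 kN.

T = 12.42 kN, A_x = 7.819 kN, A_y = 20.34 kN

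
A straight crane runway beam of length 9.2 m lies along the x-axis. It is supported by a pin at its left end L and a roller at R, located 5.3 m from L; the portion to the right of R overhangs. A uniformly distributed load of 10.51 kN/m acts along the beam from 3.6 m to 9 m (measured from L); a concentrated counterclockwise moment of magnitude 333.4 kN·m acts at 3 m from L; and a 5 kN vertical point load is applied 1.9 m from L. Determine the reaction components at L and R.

L_x = 0, L_y = 55.40 kN, R_y = 6.349 kN

Resultant of the distributed load: 10.51 × 5.4 = 56.754 kN at 6.3 m from L.
ΣM about L: R_y·5.3 − (10.51·5.4)·6.3 + 333.4 − 5·1.9 = 0 → R_y = 33.6502/5.3 = 6.34909 ≈ 6.349 kN.
ΣF_y = 0: L_y + 6.34909 − 10.51·5.4 − 5 = 0 → L_y = 55.40 kN.
ΣF_x = 0: no horizontal applied forces, so L_x = 0.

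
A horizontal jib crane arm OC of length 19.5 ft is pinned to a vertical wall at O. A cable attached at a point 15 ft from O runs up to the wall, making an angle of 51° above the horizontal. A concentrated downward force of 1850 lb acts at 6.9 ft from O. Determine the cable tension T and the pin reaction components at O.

ΣM about O: T·sin51°·15 − 1850·6.9 = 0 → T = 12765/(15·0.777146) = 1095.03 ≈ 1095 lb.
ΣF_x = 0: O_x − T·cos51° = 0 → O_x = 1095.03 × 0.62932 = 689.1 lb.
ΣF_y = 0: O_y + T·sin51° − 1850 = 0 → O_y = 1850 − 1095.03 × 0.777146 = 999.0 lb.

T = 1095 lb, O_x = 689.1 lb, O_y = 999.0 lb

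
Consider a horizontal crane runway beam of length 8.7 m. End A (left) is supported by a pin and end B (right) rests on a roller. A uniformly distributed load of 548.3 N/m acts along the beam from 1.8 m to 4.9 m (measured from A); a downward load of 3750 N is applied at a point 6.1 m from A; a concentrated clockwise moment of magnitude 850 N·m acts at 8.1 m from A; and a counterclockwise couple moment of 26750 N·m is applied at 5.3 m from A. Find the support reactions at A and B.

Resultant of the distributed load: 548.3 × 3.1 = 1699.73 N at 3.35 m from A.
Moments about A: B_y·8.7 − (548.3·3.1)·3.35 − 3750·6.1 − 850 + 26750 = 0 → B_y = 2669.0955/8.7 = 306.793 ≈ 306.8 N.
ΣF_y = 0: A_y + 306.793 − 548.3·3.1 − 3750 = 0 → A_y = 5143 N.
ΣF_x = 0: no horizontal applied forces, so A_x = 0.

A_x = 0, A_y = 5143 N, B_y = 306.8 N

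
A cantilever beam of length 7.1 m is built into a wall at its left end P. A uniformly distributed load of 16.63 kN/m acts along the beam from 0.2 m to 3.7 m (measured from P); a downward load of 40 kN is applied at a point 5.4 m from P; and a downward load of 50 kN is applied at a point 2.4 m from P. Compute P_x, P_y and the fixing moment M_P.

P_x = 0, P_y = 148.2 kN, M_P = 449.5 kN·m

Resultant of the distributed load: 16.63 × 3.5 = 58.205 kN at 1.95 m from P.
ΣF_x = 0: P_x = 0.
ΣF_y = 0: P_y − 16.63·3.5 − 40 − 50 = 0 → P_y = 148.2 kN.
ΣM about P: M_P − (16.63·3.5)·1.95 − 40·5.4 − 50·2.4 = 0 → M_P = 449.5 kN·m.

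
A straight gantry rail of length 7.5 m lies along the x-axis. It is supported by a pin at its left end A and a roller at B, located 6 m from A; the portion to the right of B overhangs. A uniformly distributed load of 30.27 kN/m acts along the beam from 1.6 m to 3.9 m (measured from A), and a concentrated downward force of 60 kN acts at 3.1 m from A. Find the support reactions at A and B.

Resultant of the distributed load: 30.27 × 2.3 = 69.621 kN at 2.75 m from A.
Taking moments about A: B_y·6 − (30.27·2.3)·2.75 − 60·3.1 = 0 → B_y = 377.45775/6 = 62.9096 ≈ 62.91 kN.
ΣF_y = 0: A_y + 62.9096 − 30.27·2.3 − 60 = 0 → A_y = 66.71 kN.
ΣF_x = 0: no horizontal applied forces, so A_x = 0.

A_x = 0, A_y = 66.71 kN, B_y = 62.91 kN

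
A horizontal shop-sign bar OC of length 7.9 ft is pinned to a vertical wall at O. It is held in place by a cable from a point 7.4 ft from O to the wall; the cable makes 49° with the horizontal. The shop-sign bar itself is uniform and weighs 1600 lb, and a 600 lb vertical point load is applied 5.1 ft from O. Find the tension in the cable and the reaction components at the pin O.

T = 1680 lb, O_x = 1102 lb, O_y = 932.4 lb

ΣM about O: T·sin49°·7.4 − 1600·3.95 − 600·5.1 = 0 → T = 9380/(7.4·0.75471) = 1679.54 ≈ 1680 lb.
ΣF_x = 0: O_x − T·cos49° = 0 → O_x = 1679.54 × 0.656059 = 1102 lb.
ΣF_y = 0: O_y + T·sin49° − 1600 − 600 = 0 → O_y = 2200 − 1679.54 × 0.75471 = 932.4 lb.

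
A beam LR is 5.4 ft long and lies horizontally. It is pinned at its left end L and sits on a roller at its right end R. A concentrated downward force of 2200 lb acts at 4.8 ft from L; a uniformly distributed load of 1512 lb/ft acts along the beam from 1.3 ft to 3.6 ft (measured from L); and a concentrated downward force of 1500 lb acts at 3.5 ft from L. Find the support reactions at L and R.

Resultant of the distributed load: 1512 × 2.3 = 3477.6 lb at 2.45 ft from L.
Moments about L: R_y·5.4 − 2200·4.8 − (1512·2.3)·2.45 − 1500·3.5 = 0 → R_y = 24330.12/5.4 = 4505.58 ≈ 4506 lb.
ΣF_y = 0: L_y + 4505.58 − 2200 − 1512·2.3 − 1500 = 0 → L_y = 2672 lb.
ΣF_x = 0: no horizontal applied forces, so L_x = 0.

L_x = 0, L_y = 2672 lb, R_y = 4506 lb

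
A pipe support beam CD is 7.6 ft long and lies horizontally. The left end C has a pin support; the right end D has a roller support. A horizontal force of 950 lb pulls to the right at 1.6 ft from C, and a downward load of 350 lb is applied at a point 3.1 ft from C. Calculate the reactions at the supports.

ΣM about C: D_y·7.6 − 350·3.1 = 0 → D_y = 1085/7.6 = 142.763 ≈ 142.8 lb.
ΣF_y = 0: C_y + 142.763 − 350 = 0 → C_y = 207.2 lb.
ΣF_x = 0: C_x + 950 = 0 → C_x = -950.0 lb.

C_x = -950.0 lb, C_y = 207.2 lb, D_y = 142.8 lb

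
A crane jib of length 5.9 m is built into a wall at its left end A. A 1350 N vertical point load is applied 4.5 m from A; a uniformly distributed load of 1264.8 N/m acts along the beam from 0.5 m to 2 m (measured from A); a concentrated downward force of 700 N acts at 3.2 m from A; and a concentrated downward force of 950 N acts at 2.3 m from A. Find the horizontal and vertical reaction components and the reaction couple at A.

A_x = 0, A_y = 4897 N, M_A = 12870 N·m

Resultant of the distributed load: 1264.8 × 1.5 = 1897.2 N at 1.25 m from A.
ΣF_x = 0: A_x = 0.
ΣF_y = 0: A_y − 1350 − 1264.8·1.5 − 700 − 950 = 0 → A_y = 4897 N.
ΣM about A: M_A − 1350·4.5 − (1264.8·1.5)·1.25 − 700·3.2 − 950·2.3 = 0 → M_A = 12870 N·m.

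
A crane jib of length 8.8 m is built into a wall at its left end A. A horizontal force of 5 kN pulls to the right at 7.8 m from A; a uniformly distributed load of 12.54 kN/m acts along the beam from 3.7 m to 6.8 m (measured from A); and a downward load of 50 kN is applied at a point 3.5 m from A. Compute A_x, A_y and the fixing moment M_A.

Resultant of the distributed load: 12.54 × 3.1 = 38.874 kN at 5.25 m from A.
ΣF_x = 0: A_x + 5 = 0 → A_x = -5.000 kN.
ΣF_y = 0: A_y − 12.54·3.1 − 50 = 0 → A_y = 88.87 kN.
ΣM about A: M_A − (12.54·3.1)·5.25 − 50·3.5 = 0 → M_A = 379.1 kN·m.

A_x = -5.000 kN, A_y = 88.87 kN, M_A = 379.1 kN·m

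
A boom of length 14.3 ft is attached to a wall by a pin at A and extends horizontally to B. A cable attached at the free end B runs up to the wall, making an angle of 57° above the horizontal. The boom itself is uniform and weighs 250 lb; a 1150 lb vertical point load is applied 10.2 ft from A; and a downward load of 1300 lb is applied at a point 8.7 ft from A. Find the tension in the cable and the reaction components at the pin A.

T = 2070 lb, A_x = 1127 lb, A_y = 963.8 lb

ΣM about A: T·sin57°·14.3 − 250·7.15 − 1150·10.2 − 1300·8.7 = 0 → T = 24827.5/(14.3·0.838671) = 2070.17 ≈ 2070 lb.
ΣF_x = 0: A_x − T·cos57° = 0 → A_x = 2070.17 × 0.544639 = 1127 lb.
ΣF_y = 0: A_y + T·sin57° − 250 − 1150 − 1300 = 0 → A_y = 2700 − 2070.17 × 0.838671 = 963.8 lb.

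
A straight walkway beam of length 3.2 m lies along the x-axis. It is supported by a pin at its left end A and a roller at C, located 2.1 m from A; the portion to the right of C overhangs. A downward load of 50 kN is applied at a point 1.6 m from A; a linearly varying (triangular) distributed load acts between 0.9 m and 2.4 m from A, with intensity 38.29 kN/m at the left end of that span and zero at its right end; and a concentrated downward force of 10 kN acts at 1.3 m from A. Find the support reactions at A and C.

Resultant of the triangular load: ½ × 38.29 × 1.5 = 28.7175 kN, acting at 1.4 m from A (one-third of the span from the peak).
Moments about A: C_y·2.1 − 50·1.6 − (½·38.29·1.5)·1.4 − 10·1.3 = 0 → C_y = 133.2045/2.1 = 63.4307 ≈ 63.43 kN.
ΣF_y = 0: A_y + 63.4307 − 50 − ½·38.29·1.5 − 10 = 0 → A_y = 25.29 kN.
ΣF_x = 0: no horizontal applied forces, so A_x = 0.

A_x = 0, A_y = 25.29 kN, C_y = 63.43 kN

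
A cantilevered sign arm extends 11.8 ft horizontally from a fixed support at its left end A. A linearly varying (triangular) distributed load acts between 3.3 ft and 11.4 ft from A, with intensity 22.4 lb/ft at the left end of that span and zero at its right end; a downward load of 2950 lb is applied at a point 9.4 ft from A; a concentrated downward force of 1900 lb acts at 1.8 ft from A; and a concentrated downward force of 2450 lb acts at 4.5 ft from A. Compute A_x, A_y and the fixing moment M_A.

A_x = 0, A_y = 7391 lb, M_A = 42720 lb·ft

Resultant of the triangular load: ½ × 22.4 × 8.1 = 90.72 lb, acting at 6 ft from A (one-third of the span from the peak).
ΣF_x = 0: A_x = 0.
ΣF_y = 0: A_y − ½·22.4·8.1 − 2950 − 1900 − 2450 = 0 → A_y = 7391 lb.
ΣM about A: M_A − (½·22.4·8.1)·6 − 2950·9.4 − 1900·1.8 − 2450·4.5 = 0 → M_A = 42720 lb·ft.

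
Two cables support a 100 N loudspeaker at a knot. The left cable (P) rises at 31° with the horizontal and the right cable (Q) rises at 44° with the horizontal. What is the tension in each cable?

T_P = 74.47 N, T_Q = 88.74 N

ΣF_x = 0: −T_P·cos31° + T_Q·cos44° = 0 → T_Q = 1.1916·T_P.
ΣF_y = 0: T_P·sin31° + T_Q·sin44° = 100.
Substitute: T_P·(0.515038 + 1.1916·0.694658) = 100 → T_P = 74.4717 ≈ 74.47 N.
Then T_Q = 1.1916 × 74.4717 = 88.74 N.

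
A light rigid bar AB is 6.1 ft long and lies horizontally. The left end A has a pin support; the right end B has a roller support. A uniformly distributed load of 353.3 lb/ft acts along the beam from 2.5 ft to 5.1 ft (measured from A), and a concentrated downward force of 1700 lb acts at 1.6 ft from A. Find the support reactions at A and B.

A_x = 0, A_y = 1600 lb, B_y = 1018 lb

Resultant of the distributed load: 353.3 × 2.6 = 918.58 lb at 3.8 ft from A.
Taking moments about A: B_y·6.1 − (353.3·2.6)·3.8 − 1700·1.6 = 0 → B_y = 6210.604/6.1 = 1018.13 ≈ 1018 lb.
ΣF_y = 0: A_y + 1018.13 − 353.3·2.6 − 1700 = 0 → A_y = 1600 lb.
ΣF_x = 0: no horizontal applied forces, so A_x = 0.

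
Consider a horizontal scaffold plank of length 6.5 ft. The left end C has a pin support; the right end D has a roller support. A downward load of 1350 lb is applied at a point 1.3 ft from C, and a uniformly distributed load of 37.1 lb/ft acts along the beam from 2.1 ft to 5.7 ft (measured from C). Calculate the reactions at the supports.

C_x = 0, C_y = 1133 lb, D_y = 350.1 lb

Resultant of the distributed load: 37.1 × 3.6 = 133.56 lb at 3.9 ft from C.
ΣM about C: D_y·6.5 − 1350·1.3 − (37.1·3.6)·3.9 = 0 → D_y = 2275.884/6.5 = 350.136 ≈ 350.1 lb.
ΣF_y = 0: C_y + 350.136 − 1350 − 37.1·3.6 = 0 → C_y = 1133 lb.
ΣF_x = 0: no horizontal applied forces, so C_x = 0.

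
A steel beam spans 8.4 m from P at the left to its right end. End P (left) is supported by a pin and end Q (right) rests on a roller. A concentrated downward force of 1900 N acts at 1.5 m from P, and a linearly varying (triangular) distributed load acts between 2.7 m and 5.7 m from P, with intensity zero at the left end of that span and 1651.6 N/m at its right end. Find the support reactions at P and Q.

P_x = 0, P_y = 2652 N, Q_y = 1725 N

Resultant of the triangular load: ½ × 1651.6 × 3 = 2477.4 N, acting at 4.7 m from P (one-third of the span from the peak).
Taking moments about P: Q_y·8.4 − 1900·1.5 − (½·1651.6·3)·4.7 = 0 → Q_y = 14493.78/8.4 = 1725.45 ≈ 1725 N.
ΣF_y = 0: P_y + 1725.45 − 1900 − ½·1651.6·3 = 0 → P_y = 2652 N.
ΣF_x = 0: no horizontal applied forces, so P_x = 0.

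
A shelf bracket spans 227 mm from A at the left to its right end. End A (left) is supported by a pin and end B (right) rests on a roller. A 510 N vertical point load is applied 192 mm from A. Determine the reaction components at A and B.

Taking moments about A: B_y·227 − 510·192 = 0 → B_y = 97920/227 = 431.366 ≈ 431.4 N.
ΣF_y = 0: A_y + 431.366 − 510 = 0 → A_y = 78.63 N.
ΣF_x = 0: no horizontal applied forces, so A_x = 0.

A_x = 0, A_y = 78.63 N, B_y = 431.4 N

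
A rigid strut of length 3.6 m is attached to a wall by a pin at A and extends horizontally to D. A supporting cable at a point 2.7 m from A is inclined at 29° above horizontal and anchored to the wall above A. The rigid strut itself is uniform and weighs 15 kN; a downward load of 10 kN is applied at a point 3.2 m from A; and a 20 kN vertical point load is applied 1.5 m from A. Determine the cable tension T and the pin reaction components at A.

ΣM about A: T·sin29°·2.7 − 15·1.8 − 10·3.2 − 20·1.5 = 0 → T = 89/(2.7·0.48481) = 67.9915 ≈ 67.99 kN.
ΣF_x = 0: A_x − T·cos29° = 0 → A_x = 67.9915 × 0.87462 = 59.47 kN.
ΣF_y = 0: A_y + T·sin29° − 15 − 10 − 20 = 0 → A_y = 45 − 67.9915 × 0.48481 = 12.04 kN.

T = 67.99 kN, A_x = 59.47 kN, A_y = 12.04 kN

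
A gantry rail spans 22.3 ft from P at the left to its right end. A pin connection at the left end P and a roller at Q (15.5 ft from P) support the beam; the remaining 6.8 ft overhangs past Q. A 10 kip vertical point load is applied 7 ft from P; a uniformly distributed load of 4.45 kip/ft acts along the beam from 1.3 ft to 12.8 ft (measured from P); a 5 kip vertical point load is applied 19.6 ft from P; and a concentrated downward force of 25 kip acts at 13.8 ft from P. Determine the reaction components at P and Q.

P_x = 0, P_y = 34.80 kip, Q_y = 56.37 kip

Resultant of the distributed load: 4.45 × 11.5 = 51.175 kip at 7.05 ft from P.
ΣM about P: Q_y·15.5 − 10·7 − (4.45·11.5)·7.05 − 5·19.6 − 25·13.8 = 0 → Q_y = 873.78375/15.5 = 56.3731 ≈ 56.37 kip.
ΣF_y = 0: P_y + 56.3731 − 10 − 4.45·11.5 − 5 − 25 = 0 → P_y = 34.80 kip.
ΣF_x = 0: no horizontal applied forces, so P_x = 0.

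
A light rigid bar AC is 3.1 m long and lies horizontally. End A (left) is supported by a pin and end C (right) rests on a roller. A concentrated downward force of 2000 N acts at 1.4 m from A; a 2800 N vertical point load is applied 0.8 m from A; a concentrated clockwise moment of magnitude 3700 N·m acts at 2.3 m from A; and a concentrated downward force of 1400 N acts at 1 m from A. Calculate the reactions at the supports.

A_x = 0, A_y = 2929 N, C_y = 3271 N

Taking moments about A: C_y·3.1 − 2000·1.4 − 2800·0.8 − 3700 − 1400·1 = 0 → C_y = 10140/3.1 = 3270.97 ≈ 3271 N.
ΣF_y = 0: A_y + 3270.97 − 2000 − 2800 − 1400 = 0 → A_y = 2929 N.
ΣF_x = 0: no horizontal applied forces, so A_x = 0.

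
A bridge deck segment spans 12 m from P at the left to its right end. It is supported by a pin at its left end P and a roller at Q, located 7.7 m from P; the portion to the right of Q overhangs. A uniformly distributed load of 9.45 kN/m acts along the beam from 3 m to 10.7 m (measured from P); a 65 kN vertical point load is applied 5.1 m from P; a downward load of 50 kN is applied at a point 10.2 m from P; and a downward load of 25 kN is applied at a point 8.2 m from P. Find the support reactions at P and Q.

Resultant of the distributed load: 9.45 × 7.7 = 72.765 kN at 6.85 m from P.
ΣM about P: Q_y·7.7 − (9.45·7.7)·6.85 − 65·5.1 − 50·10.2 − 25·8.2 = 0 → Q_y = 1544.94025/7.7 = 200.642 ≈ 200.6 kN.
ΣF_y = 0: P_y + 200.642 − 9.45·7.7 − 65 − 50 − 25 = 0 → P_y = 12.12 kN.
ΣF_x = 0: no horizontal applied forces, so P_x = 0.

P_x = 0, P_y = 12.12 kN, Q_y = 200.6 kN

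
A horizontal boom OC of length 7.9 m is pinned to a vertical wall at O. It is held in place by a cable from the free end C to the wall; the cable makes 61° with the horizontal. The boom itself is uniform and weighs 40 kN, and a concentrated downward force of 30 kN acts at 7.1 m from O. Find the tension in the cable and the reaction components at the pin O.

ΣM about O: T·sin61°·7.9 − 40·3.95 − 30·7.1 = 0 → T = 371/(7.9·0.87462) = 53.6942 ≈ 53.69 kN.
ΣF_x = 0: O_x − T·cos61° = 0 → O_x = 53.6942 × 0.48481 = 26.03 kN.
ΣF_y = 0: O_y + T·sin61° − 40 − 30 = 0 → O_y = 70 − 53.6942 × 0.87462 = 23.04 kN.

T = 53.69 kN, O_x = 26.03 kN, O_y = 23.04 kN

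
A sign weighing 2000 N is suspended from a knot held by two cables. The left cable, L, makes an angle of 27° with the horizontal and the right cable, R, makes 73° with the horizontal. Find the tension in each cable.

ΣF_x = 0: −T_L·cos27° + T_R·cos73° = 0 → T_R = 3.04751·T_L.
ΣF_y = 0: T_L·sin27° + T_R·sin73° = 2000.
Substitute: T_L·(0.45399 + 3.04751·0.956305) = 2000 → T_L = 593.764 ≈ 593.8 N.
Then T_R = 3.04751 × 593.764 = 1810 N.

T_L = 593.8 N, T_R = 1810 N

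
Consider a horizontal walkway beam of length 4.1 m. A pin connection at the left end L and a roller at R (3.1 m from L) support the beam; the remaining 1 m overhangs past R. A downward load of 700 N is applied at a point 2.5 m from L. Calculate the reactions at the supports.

L_x = 0, L_y = 135.5 N, R_y = 564.5 N

ΣM about L: R_y·3.1 − 700·2.5 = 0 → R_y = 1750/3.1 = 564.516 ≈ 564.5 N.
ΣF_y = 0: L_y + 564.516 − 700 = 0 → L_y = 135.5 N.
ΣF_x = 0: no horizontal applied forces, so L_x = 0.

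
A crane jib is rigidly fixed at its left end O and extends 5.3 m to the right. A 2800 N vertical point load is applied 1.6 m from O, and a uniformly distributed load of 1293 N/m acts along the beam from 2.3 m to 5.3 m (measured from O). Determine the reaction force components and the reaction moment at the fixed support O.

O_x = 0, O_y = 6679 N, M_O = 19220 N·m

Resultant of the distributed load: 1293 × 3 = 3879 N at 3.8 m from O.
ΣF_x = 0: O_x = 0.
ΣF_y = 0: O_y − 2800 − 1293·3 = 0 → O_y = 6679 N.
ΣM about O: M_O − 2800·1.6 − (1293·3)·3.8 = 0 → M_O = 19220 N·m.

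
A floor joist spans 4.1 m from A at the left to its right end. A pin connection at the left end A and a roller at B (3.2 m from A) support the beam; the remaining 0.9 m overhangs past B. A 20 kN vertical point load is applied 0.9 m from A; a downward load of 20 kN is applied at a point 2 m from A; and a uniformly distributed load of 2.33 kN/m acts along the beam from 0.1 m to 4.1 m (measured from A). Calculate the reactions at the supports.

A_x = 0, A_y = 25.08 kN, B_y = 24.24 kN

Resultant of the distributed load: 2.33 × 4 = 9.32 kN at 2.1 m from A.
ΣM about A: B_y·3.2 − 20·0.9 − 20·2 − (2.33·4)·2.1 = 0 → B_y = 77.572/3.2 = 24.2413 ≈ 24.24 kN.
ΣF_y = 0: A_y + 24.2413 − 20 − 20 − 2.33·4 = 0 → A_y = 25.08 kN.
ΣF_x = 0: no horizontal applied forces, so A_x = 0.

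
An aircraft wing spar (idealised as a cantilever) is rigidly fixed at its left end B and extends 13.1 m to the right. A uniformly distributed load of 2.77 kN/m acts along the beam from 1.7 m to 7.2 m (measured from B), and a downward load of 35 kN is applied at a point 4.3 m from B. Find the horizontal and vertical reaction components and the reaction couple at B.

B_x = 0, B_y = 50.23 kN, M_B = 218.3 kN·m

Resultant of the distributed load: 2.77 × 5.5 = 15.235 kN at 4.45 m from B.
ΣF_x = 0: B_x = 0.
ΣF_y = 0: B_y − 2.77·5.5 − 35 = 0 → B_y = 50.23 kN.
ΣM about B: M_B − (2.77·5.5)·4.45 − 35·4.3 = 0 → M_B = 218.3 kN·m.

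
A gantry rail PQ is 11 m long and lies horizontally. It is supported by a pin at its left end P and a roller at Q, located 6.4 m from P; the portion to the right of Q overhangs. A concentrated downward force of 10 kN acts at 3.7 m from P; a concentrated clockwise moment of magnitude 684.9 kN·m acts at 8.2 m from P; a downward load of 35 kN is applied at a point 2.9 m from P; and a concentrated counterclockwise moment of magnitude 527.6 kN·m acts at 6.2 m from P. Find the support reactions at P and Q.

Taking moments about P: Q_y·6.4 − 10·3.7 − 684.9 − 35·2.9 + 527.6 = 0 → Q_y = 295.8/6.4 = 46.2188 ≈ 46.22 kN.
ΣF_y = 0: P_y + 46.2188 − 10 − 35 = 0 → P_y = -1.219 kN.
ΣF_x = 0: no horizontal applied forces, so P_x = 0.

P_x = 0, P_y = -1.219 kN, Q_y = 46.22 kN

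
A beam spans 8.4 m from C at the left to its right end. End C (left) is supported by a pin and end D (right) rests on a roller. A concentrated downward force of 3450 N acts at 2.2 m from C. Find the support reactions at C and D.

ΣM about C: D_y·8.4 − 3450·2.2 = 0 → D_y = 7590/8.4 = 903.571 ≈ 903.6 N.
ΣF_y = 0: C_y + 903.571 − 3450 = 0 → C_y = 2546 N.
ΣF_x = 0: no horizontal applied forces, so C_x = 0.

C_x = 0, C_y = 2546 N, D_y = 903.6 N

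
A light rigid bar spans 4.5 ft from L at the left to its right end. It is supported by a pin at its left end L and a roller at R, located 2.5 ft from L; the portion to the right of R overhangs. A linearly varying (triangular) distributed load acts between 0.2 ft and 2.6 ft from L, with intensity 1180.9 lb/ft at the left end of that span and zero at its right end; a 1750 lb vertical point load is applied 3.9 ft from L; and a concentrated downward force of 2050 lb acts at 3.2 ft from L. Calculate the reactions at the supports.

L_x = 0, L_y = -703.8 lb, R_y = 5921 lb

Resultant of the triangular load: ½ × 1180.9 × 2.4 = 1417.08 lb, acting at 1 ft from L (one-third of the span from the peak).
Taking moments about L: R_y·2.5 − (½·1180.9·2.4)·1 − 1750·3.9 − 2050·3.2 = 0 → R_y = 14802.08/2.5 = 5920.83 ≈ 5921 lb.
ΣF_y = 0: L_y + 5920.83 − ½·1180.9·2.4 − 1750 − 2050 = 0 → L_y = -703.8 lb.
ΣF_x = 0: no horizontal applied forces, so L_x = 0.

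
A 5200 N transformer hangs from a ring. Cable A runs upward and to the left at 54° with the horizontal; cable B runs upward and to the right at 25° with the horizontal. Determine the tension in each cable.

T_A = 4801 N, T_B = 3114 N

ΣF_x = 0: −T_A·cos54° + T_B·cos25° = 0 → T_B = 0.648549·T_A.
ΣF_y = 0: T_A·sin54° + T_B·sin25° = 5200.
Substitute: T_A·(0.809017 + 0.648549·0.422618) = 5200 → T_A = 4801.01 ≈ 4801 N.
Then T_B = 0.648549 × 4801.01 = 3114 N.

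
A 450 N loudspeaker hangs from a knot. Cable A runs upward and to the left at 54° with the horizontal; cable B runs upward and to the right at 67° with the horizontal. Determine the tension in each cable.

ΣF_x = 0: −T_A·cos54° + T_B·cos67° = 0 → T_B = 1.50432·T_A.
ΣF_y = 0: T_A·sin54° + T_B·sin67° = 450.
Substitute: T_A·(0.809017 + 1.50432·0.920505) = 450 → T_A = 205.128 ≈ 205.1 N.
Then T_B = 1.50432 × 205.128 = 308.6 N.

T_A = 205.1 N, T_B = 308.6 N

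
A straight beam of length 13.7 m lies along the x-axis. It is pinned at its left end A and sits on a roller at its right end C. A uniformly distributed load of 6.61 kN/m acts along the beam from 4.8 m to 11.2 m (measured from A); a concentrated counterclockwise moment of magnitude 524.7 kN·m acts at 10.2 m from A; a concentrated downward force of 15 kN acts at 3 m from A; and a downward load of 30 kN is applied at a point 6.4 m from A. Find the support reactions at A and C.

Resultant of the distributed load: 6.61 × 6.4 = 42.304 kN at 8 m from A.
ΣM about A: C_y·13.7 − (6.61·6.4)·8 + 524.7 − 15·3 − 30·6.4 = 0 → C_y = 50.732/13.7 = 3.70307 ≈ 3.703 kN.
ΣF_y = 0: A_y + 3.70307 − 6.61·6.4 − 15 − 30 = 0 → A_y = 83.60 kN.
ΣF_x = 0: no horizontal applied forces, so A_x = 0.

A_x = 0, A_y = 83.60 kN, C_y = 3.703 kN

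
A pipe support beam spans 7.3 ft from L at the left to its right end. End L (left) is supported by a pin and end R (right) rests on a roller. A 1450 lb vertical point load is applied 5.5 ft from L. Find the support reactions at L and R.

Taking moments about L: R_y·7.3 − 1450·5.5 = 0 → R_y = 7975/7.3 = 1092.47 ≈ 1092 lb.
ΣF_y = 0: L_y + 1092.47 − 1450 = 0 → L_y = 357.5 lb.
ΣF_x = 0: no horizontal applied forces, so L_x = 0.

L_x = 0, L_y = 357.5 lb, R_y = 1092 lb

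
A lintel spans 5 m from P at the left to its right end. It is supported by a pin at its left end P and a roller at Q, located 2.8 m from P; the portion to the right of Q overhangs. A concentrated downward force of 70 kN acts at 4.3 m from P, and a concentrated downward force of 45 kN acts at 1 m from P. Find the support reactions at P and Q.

Moments about P: Q_y·2.8 − 70·4.3 − 45·1 = 0 → Q_y = 346/2.8 = 123.571 ≈ 123.6 kN.
ΣF_y = 0: P_y + 123.571 − 70 − 45 = 0 → P_y = -8.571 kN.
ΣF_x = 0: no horizontal applied forces, so P_x = 0.

P_x = 0, P_y = -8.571 kN, Q_y = 123.6 kN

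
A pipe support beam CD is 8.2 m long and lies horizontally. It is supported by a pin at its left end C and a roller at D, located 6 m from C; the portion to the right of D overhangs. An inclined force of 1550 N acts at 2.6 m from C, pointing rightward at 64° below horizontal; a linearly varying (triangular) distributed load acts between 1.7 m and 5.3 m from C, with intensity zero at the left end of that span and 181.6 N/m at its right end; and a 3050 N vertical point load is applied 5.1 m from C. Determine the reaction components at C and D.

Resultant of the triangular load: ½ × 181.6 × 3.6 = 326.88 N, acting at 4.1 m from C (one-third of the span from the peak).
ΣM about C: D_y·6 − 1550·sin64°·2.6 − (½·181.6·3.6)·4.1 − 3050·5.1 = 0 → D_y = 20517.3/6 = 3419.55 ≈ 3420 N.
ΣF_y = 0: C_y + 3419.55 − 1550·sin64° − ½·181.6·3.6 − 3050 = 0 → C_y = 1350 N.
ΣF_x = 0: C_x + 1550·cos64° = 0 → C_x = -679.5 N.

C_x = -679.5 N, C_y = 1350 N, D_y = 3420 N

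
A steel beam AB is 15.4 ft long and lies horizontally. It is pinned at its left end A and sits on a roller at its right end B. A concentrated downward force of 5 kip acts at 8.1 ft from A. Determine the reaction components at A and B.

A_x = 0, A_y = 2.370 kip, B_y = 2.630 kip

ΣM about A: B_y·15.4 − 5·8.1 = 0 → B_y = 40.5/15.4 = 2.62987 ≈ 2.630 kip.
ΣF_y = 0: A_y + 2.62987 − 5 = 0 → A_y = 2.370 kip.
ΣF_x = 0: no horizontal applied forces, so A_x = 0.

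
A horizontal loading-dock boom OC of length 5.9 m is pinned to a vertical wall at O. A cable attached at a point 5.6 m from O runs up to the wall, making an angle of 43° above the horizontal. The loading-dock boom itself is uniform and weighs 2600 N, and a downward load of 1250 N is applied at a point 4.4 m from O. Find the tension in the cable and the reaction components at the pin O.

T = 3448 N, O_x = 2522 N, O_y = 1498 N

ΣM about O: T·sin43°·5.6 − 2600·2.95 − 1250·4.4 = 0 → T = 13170/(5.6·0.681998) = 3448.38 ≈ 3448 N.
ΣF_x = 0: O_x − T·cos43° = 0 → O_x = 3448.38 × 0.731354 = 2522 N.
ΣF_y = 0: O_y + T·sin43° − 2600 − 1250 = 0 → O_y = 3850 − 3448.38 × 0.681998 = 1498 N.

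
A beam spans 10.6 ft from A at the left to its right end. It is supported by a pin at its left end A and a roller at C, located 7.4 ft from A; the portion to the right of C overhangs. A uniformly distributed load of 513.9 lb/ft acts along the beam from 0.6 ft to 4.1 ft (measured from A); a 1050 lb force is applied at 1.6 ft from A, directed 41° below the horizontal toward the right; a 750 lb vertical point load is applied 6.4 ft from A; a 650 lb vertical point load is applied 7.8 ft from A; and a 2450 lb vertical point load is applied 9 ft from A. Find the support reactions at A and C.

Resultant of the distributed load: 513.9 × 3.5 = 1798.65 lb at 2.35 ft from A.
Moments about A: C_y·7.4 − (513.9·3.5)·2.35 − 1050·sin41°·1.6 − 750·6.4 − 650·7.8 − 2450·9 = 0 → C_y = 37249/7.4 = 5033.65 ≈ 5034 lb.
ΣF_y = 0: A_y + 5033.65 − 513.9·3.5 − 1050·sin41° − 750 − 650 − 2450 = 0 → A_y = 1304 lb.
ΣF_x = 0: A_x + 1050·cos41° = 0 → A_x = -792.4 lb.

A_x = -792.4 lb, A_y = 1304 lb, C_y = 5034 lb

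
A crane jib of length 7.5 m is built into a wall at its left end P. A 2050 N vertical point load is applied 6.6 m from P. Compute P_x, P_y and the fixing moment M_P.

ΣF_x = 0: P_x = 0.
ΣF_y = 0: P_y − 2050 = 0 → P_y = 2050 N.
ΣM about P: M_P − 2050·6.6 = 0 → M_P = 13530 N·m.

P_x = 0, P_y = 2050 N, M_P = 13530 N·m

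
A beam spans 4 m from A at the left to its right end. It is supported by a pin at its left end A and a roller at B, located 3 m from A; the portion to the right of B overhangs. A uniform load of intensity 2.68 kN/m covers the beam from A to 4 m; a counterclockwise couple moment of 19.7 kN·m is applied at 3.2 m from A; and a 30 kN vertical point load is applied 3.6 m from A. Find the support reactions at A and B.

A_x = 0, A_y = 4.140 kN, B_y = 36.58 kN

Resultant of the distributed load: 2.68 × 4 = 10.72 kN at 2 m from A.
Moments about A: B_y·3 − (2.68·4)·2 + 19.7 − 30·3.6 = 0 → B_y = 109.74/3 = 36.58 kN.
ΣF_y = 0: A_y + 36.58 − 2.68·4 − 30 = 0 → A_y = 4.140 kN.
ΣF_x = 0: no horizontal applied forces, so A_x = 0.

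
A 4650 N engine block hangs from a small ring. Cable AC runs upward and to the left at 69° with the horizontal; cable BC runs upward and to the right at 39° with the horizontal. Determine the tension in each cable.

T_AC = 3800 N, T_BC = 1752 N

ΣF_x = 0: −T_AC·cos69° + T_BC·cos39° = 0 → T_BC = 0.461133·T_AC.
ΣF_y = 0: T_AC·sin69° + T_BC·sin39° = 4650.
Substitute: T_AC·(0.93358 + 0.461133·0.62932) = 4650 → T_AC = 3799.7 ≈ 3800 N.
Then T_BC = 0.461133 × 3799.7 = 1752 N.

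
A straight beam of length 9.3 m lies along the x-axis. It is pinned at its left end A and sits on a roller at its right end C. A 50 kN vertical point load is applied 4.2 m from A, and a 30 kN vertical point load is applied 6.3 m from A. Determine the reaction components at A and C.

ΣM about A: C_y·9.3 − 50·4.2 − 30·6.3 = 0 → C_y = 399/9.3 = 42.9032 ≈ 42.90 kN.
ΣF_y = 0: A_y + 42.9032 − 50 − 30 = 0 → A_y = 37.10 kN.
ΣF_x = 0: no horizontal applied forces, so A_x = 0.

A_x = 0, A_y = 37.10 kN, C_y = 42.90 kN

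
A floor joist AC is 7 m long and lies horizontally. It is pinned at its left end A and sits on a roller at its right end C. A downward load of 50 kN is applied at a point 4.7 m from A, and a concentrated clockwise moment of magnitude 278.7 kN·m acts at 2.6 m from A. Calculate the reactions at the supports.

A_x = 0, A_y = -23.39 kN, C_y = 73.39 kN

ΣM about A: C_y·7 − 50·4.7 − 278.7 = 0 → C_y = 513.7/7 = 73.3857 ≈ 73.39 kN.
ΣF_y = 0: A_y + 73.3857 − 50 = 0 → A_y = -23.39 kN.
ΣF_x = 0: no horizontal applied forces, so A_x = 0.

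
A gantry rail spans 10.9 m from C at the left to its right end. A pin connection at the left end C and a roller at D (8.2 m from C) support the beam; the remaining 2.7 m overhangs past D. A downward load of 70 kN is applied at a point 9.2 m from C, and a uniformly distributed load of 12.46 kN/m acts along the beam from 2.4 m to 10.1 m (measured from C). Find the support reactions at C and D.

C_x = 0, C_y = 14.28 kN, D_y = 151.7 kN

Resultant of the distributed load: 12.46 × 7.7 = 95.942 kN at 6.25 m from C.
Taking moments about C: D_y·8.2 − 70·9.2 − (12.46·7.7)·6.25 = 0 → D_y = 1243.6375/8.2 = 151.663 ≈ 151.7 kN.
ΣF_y = 0: C_y + 151.663 − 70 − 12.46·7.7 = 0 → C_y = 14.28 kN.
ΣF_x = 0: no horizontal applied forces, so C_x = 0.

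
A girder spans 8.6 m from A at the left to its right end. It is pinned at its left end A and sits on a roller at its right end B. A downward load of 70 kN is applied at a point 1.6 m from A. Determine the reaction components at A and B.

A_x = 0, A_y = 56.98 kN, B_y = 13.02 kN

Taking moments about A: B_y·8.6 − 70·1.6 = 0 → B_y = 112/8.6 = 13.0233 ≈ 13.02 kN.
ΣF_y = 0: A_y + 13.0233 − 70 = 0 → A_y = 56.98 kN.
ΣF_x = 0: no horizontal applied forces, so A_x = 0.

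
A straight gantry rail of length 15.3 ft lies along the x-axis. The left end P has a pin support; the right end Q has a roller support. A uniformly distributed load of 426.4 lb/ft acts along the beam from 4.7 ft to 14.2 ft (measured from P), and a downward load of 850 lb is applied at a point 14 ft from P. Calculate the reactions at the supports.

P_x = 0, P_y = 1621 lb, Q_y = 3280 lb

Resultant of the distributed load: 426.4 × 9.5 = 4050.8 lb at 9.45 ft from P.
Moments about P: Q_y·15.3 − (426.4·9.5)·9.45 − 850·14 = 0 → Q_y = 50180.06/15.3 = 3279.74 ≈ 3280 lb.
ΣF_y = 0: P_y + 3279.74 − 426.4·9.5 − 850 = 0 → P_y = 1621 lb.
ΣF_x = 0: no horizontal applied forces, so P_x = 0.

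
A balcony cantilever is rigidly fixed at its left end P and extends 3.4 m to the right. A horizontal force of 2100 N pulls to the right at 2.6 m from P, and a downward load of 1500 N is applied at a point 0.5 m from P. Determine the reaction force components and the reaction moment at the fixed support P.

ΣF_x = 0: P_x + 2100 = 0 → P_x = -2100 N.
ΣF_y = 0: P_y − 1500 = 0 → P_y = 1500 N.
ΣM about P: M_P − 1500·0.5 = 0 → M_P = 750.0 N·m.

P_x = -2100 N, P_y = 1500 N, M_P = 750.0 N·m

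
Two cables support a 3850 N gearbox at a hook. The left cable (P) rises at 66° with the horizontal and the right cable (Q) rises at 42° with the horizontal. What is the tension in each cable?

ΣF_x = 0: −T_P·cos66° + T_Q·cos42° = 0 → T_Q = 0.547318·T_P.
ΣF_y = 0: T_P·sin66° + T_Q·sin42° = 3850.
Substitute: T_P·(0.913545 + 0.547318·0.669131) = 3850 → T_P = 3008.35 ≈ 3008 N.
Then T_Q = 0.547318 × 3008.35 = 1647 N.

T_P = 3008 N, T_Q = 1647 N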